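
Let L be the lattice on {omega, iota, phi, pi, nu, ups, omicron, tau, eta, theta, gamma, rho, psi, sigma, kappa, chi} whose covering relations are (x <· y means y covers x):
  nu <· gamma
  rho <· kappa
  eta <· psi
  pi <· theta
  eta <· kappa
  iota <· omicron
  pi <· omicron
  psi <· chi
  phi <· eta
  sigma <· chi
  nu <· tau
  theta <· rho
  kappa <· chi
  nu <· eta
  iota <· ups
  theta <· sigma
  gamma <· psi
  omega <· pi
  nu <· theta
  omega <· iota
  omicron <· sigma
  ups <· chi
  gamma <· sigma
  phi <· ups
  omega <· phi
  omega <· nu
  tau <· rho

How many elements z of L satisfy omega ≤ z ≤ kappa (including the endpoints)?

9

The interval [omega, kappa] = {eta, kappa, nu, omega, phi, pi, rho, tau, theta}, which has 9 elements.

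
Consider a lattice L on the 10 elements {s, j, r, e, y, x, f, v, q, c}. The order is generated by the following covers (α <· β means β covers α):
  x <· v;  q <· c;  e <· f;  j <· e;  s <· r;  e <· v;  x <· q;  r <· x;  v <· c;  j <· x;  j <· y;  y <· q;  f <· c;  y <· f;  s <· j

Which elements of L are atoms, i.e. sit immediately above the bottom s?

j, r

The atoms are exactly the elements that cover s: j, r.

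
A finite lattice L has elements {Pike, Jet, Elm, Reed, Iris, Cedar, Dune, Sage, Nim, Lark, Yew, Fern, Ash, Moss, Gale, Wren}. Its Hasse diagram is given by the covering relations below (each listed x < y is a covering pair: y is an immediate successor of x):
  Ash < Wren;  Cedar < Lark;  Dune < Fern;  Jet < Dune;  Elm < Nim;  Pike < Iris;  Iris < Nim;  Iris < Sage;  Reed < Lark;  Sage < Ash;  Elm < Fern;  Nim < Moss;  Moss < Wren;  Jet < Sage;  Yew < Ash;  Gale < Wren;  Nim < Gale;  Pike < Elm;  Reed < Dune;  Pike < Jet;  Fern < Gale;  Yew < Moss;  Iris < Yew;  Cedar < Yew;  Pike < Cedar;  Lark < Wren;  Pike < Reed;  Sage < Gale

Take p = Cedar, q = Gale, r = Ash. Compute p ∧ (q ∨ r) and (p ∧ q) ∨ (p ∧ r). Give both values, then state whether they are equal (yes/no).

Cedar; Cedar; yes

q ∨ r = Wren, so p ∧ (q ∨ r) = Cedar ∧ Wren = Cedar.
p ∧ q = Pike and p ∧ r = Cedar, so (p ∧ q) ∨ (p ∧ r) = Pike ∨ Cedar = Cedar.
Equal: yes.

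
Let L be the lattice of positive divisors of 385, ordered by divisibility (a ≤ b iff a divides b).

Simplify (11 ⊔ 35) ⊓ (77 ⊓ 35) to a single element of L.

7

11 ∨ 35 = 385
77 ∧ 35 = 7
385 ∧ 7 = 7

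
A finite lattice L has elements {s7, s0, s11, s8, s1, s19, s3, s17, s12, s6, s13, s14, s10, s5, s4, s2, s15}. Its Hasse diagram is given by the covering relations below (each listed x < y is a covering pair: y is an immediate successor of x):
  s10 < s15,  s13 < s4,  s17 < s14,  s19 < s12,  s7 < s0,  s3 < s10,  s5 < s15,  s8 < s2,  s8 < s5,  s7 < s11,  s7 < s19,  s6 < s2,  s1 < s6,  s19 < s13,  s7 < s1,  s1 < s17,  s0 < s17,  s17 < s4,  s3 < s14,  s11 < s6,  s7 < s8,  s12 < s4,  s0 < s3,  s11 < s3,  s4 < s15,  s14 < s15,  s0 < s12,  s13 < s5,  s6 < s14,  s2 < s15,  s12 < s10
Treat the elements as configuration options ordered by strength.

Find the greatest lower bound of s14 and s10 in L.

s3

Common lower bounds of {s14, s10}: s0, s11, s3, s7.
The greatest among these is s3.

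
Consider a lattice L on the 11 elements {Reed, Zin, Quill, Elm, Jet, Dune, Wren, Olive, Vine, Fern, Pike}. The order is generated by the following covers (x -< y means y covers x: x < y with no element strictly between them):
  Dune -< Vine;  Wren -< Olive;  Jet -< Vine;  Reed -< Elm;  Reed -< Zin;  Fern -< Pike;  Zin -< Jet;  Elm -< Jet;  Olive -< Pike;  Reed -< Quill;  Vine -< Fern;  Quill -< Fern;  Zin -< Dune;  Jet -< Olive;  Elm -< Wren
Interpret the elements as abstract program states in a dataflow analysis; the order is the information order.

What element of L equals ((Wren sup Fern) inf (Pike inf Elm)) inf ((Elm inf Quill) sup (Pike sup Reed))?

Wren ∨ Fern = Pike
Pike ∧ Elm = Elm
Pike ∧ Elm = Elm
Elm ∧ Quill = Reed
Pike ∨ Reed = Pike
Reed ∨ Pike = Pike
Elm ∧ Pike = Elm

Elm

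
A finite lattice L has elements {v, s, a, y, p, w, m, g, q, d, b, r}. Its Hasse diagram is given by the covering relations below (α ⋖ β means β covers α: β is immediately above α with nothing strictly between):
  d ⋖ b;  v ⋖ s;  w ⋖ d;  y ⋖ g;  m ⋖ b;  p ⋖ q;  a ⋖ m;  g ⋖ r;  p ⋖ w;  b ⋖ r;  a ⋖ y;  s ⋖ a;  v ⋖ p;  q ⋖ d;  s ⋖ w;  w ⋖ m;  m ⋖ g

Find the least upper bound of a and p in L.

Common upper bounds of {a, p}: b, g, m, r.
The least among these is m.

m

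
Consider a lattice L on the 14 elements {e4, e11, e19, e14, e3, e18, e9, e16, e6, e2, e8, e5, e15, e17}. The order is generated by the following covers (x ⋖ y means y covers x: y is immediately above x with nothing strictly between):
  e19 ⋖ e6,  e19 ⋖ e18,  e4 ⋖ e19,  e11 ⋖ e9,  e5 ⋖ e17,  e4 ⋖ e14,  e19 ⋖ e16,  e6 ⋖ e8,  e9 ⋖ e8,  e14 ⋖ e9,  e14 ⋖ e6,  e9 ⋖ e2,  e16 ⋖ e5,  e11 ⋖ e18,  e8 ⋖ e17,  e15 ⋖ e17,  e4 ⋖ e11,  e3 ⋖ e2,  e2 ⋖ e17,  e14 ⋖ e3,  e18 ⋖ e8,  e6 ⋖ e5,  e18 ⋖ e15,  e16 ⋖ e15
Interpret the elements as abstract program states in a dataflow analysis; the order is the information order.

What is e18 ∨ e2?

e17

Common upper bounds of {e18, e2}: e17.
The least among these is e17.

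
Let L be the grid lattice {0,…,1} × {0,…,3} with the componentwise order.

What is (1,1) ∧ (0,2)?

Common lower bounds of {(1,1), (0,2)}: (0,0), (0,1).
The greatest among these is (0,1).

(0,1)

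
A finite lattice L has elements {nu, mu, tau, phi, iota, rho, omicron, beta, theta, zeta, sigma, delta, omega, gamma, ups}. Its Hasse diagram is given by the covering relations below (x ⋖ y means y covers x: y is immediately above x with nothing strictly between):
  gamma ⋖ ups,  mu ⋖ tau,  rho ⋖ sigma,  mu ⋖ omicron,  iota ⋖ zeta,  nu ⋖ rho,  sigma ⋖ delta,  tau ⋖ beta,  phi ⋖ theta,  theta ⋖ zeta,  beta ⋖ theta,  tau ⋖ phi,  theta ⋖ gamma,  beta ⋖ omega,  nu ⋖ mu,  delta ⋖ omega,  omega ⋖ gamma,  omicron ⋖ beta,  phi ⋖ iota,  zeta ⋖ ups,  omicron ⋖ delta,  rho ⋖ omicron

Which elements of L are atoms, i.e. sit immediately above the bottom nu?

mu, rho

The atoms are exactly the elements that cover nu: mu, rho.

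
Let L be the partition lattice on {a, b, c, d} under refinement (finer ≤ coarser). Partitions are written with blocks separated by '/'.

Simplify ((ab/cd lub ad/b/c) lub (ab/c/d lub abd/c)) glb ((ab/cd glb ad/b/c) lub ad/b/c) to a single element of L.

ad/b/c

ab/cd ∨ ad/b/c = abcd
ab/c/d ∨ abd/c = abd/c
abcd ∨ abd/c = abcd
ab/cd ∧ ad/b/c = a/b/c/d
a/b/c/d ∨ ad/b/c = ad/b/c
abcd ∧ ad/b/c = ad/b/c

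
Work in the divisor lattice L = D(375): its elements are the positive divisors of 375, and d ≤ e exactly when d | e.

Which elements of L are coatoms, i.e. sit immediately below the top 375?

The coatoms are exactly the elements covered by 375: 125, 75.

125, 75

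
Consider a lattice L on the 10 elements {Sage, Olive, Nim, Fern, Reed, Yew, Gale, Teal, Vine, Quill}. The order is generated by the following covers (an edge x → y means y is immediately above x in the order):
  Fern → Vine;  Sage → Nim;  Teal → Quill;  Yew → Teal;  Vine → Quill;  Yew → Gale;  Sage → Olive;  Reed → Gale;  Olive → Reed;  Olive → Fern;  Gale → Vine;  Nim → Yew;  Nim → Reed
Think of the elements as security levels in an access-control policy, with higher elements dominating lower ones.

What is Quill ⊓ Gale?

Common lower bounds of {Quill, Gale}: Gale, Nim, Olive, Reed, Sage, Yew.
The greatest among these is Gale.

Gale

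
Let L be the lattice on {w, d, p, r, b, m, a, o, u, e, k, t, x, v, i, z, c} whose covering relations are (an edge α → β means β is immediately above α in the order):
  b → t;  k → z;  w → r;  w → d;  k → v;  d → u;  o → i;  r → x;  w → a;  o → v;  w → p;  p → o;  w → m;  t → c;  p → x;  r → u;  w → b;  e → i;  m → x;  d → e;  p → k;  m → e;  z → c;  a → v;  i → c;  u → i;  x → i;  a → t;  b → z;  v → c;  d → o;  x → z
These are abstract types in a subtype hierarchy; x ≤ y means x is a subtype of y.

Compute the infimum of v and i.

Common lower bounds of {v, i}: d, o, p, w.
The greatest among these is o.

o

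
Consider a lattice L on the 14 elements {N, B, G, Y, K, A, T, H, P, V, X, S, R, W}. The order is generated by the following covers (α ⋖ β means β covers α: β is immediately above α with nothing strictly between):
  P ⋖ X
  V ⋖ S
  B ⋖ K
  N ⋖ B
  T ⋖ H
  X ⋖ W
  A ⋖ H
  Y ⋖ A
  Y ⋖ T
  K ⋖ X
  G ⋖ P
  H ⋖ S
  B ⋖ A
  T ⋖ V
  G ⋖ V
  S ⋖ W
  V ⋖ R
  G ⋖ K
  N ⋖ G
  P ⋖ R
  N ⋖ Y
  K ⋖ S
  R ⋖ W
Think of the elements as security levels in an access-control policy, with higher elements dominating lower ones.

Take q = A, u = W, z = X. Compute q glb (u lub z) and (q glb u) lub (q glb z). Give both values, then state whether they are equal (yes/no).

u lub z = W, so q glb (u lub z) = A glb W = A.
q glb u = A and q glb z = B, so (q glb u) lub (q glb z) = A lub B = A.
Equal: yes.

A; A; yes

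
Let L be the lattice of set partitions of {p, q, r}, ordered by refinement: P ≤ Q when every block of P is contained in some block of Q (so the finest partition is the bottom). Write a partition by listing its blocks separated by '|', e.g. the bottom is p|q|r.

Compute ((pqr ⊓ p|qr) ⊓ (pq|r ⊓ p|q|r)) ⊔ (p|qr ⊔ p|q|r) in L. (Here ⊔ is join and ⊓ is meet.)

pqr ∧ p|qr = p|qr
pq|r ∧ p|q|r = p|q|r
p|qr ∧ p|q|r = p|q|r
p|qr ∨ p|q|r = p|qr
p|q|r ∨ p|qr = p|qr

p|qr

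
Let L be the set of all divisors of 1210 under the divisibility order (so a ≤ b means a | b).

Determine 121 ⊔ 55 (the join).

In the divisibility order, the join is the least common multiple: lcm(121, 55) = 605.

605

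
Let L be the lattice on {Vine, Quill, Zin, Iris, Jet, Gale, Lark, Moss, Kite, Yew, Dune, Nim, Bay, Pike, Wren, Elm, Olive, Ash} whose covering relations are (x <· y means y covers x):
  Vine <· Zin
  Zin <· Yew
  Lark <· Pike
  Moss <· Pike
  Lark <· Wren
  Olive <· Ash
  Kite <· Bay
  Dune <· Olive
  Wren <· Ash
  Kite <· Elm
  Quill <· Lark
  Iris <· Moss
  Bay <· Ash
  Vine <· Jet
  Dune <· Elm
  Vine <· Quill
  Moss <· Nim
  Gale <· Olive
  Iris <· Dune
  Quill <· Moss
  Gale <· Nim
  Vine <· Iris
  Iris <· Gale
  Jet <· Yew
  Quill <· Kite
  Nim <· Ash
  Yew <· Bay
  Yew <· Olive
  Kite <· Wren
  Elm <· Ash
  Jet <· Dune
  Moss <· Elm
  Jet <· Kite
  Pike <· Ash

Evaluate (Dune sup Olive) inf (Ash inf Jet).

Jet

Dune ∨ Olive = Olive
Ash ∧ Jet = Jet
Olive ∧ Jet = Jet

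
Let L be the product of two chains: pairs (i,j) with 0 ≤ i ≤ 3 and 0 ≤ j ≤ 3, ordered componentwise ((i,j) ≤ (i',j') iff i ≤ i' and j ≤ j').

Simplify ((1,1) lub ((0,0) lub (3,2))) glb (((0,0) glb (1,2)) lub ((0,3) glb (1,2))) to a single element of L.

(0,2)

(0,0) ∨ (3,2) = (3,2)
(1,1) ∨ (3,2) = (3,2)
(0,0) ∧ (1,2) = (0,0)
(0,3) ∧ (1,2) = (0,2)
(0,0) ∨ (0,2) = (0,2)
(3,2) ∧ (0,2) = (0,2)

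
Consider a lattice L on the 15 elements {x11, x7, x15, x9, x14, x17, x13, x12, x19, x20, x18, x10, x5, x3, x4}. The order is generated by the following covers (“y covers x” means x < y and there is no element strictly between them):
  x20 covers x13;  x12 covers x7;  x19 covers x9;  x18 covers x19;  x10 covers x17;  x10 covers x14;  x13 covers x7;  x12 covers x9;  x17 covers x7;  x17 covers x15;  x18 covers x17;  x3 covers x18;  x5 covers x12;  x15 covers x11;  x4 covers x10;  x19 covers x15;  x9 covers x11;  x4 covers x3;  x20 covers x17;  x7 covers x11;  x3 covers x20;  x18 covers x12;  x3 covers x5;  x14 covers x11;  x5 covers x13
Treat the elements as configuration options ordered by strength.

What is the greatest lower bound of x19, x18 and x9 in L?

x9

Common lower bounds of {x19, x18, x9}: x11, x9.
The greatest among these is x9.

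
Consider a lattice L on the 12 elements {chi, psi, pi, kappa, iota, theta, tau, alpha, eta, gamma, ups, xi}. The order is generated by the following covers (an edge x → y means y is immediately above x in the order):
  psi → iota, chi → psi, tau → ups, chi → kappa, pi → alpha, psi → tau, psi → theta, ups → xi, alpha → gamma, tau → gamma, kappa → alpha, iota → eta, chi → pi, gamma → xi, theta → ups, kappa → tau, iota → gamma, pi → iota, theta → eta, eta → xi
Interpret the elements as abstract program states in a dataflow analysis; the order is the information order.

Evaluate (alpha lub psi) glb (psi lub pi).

iota

alpha ∨ psi = gamma
psi ∨ pi = iota
gamma ∧ iota = iota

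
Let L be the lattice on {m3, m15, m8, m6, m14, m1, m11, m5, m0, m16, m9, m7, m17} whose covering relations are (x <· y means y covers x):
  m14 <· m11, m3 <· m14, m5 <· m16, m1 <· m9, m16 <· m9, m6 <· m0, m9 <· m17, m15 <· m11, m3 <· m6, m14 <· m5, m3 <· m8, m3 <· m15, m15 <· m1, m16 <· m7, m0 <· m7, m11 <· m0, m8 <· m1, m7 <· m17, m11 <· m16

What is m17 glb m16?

m16

Common lower bounds of {m17, m16}: m11, m14, m15, m16, m3, m5.
The greatest among these is m16.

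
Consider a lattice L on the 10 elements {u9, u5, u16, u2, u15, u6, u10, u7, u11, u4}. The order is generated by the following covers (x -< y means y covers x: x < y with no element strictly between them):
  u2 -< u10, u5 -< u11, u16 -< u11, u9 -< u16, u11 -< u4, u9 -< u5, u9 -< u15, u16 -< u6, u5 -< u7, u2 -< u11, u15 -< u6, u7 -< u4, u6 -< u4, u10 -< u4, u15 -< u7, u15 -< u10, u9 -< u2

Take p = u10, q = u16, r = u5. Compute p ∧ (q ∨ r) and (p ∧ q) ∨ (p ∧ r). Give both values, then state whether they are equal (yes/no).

u2; u9; no

q ∨ r = u11, so p ∧ (q ∨ r) = u10 ∧ u11 = u2.
p ∧ q = u9 and p ∧ r = u9, so (p ∧ q) ∨ (p ∧ r) = u9 ∨ u9 = u9.
Equal: no.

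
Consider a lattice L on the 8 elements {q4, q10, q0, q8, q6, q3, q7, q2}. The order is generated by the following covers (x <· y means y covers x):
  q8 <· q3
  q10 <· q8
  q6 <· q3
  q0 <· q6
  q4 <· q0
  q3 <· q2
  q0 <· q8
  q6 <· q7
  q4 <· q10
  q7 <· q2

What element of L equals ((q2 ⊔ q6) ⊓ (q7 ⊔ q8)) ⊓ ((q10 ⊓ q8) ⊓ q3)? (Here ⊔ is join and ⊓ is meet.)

q10

q2 ∨ q6 = q2
q7 ∨ q8 = q2
q2 ∧ q2 = q2
q10 ∧ q8 = q10
q10 ∧ q3 = q10
q2 ∧ q10 = q10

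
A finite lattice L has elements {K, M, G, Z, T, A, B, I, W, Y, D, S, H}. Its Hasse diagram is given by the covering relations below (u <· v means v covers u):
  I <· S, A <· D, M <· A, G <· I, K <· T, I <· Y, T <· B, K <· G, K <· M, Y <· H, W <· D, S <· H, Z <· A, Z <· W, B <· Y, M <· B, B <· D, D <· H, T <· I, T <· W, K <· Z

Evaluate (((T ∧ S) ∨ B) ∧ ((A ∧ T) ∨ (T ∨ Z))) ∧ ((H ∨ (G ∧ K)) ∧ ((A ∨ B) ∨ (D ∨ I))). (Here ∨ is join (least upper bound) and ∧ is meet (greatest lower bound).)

T ∧ S = T
T ∨ B = B
A ∧ T = K
T ∨ Z = W
K ∨ W = W
B ∧ W = T
G ∧ K = K
H ∨ K = H
A ∨ B = D
D ∨ I = H
D ∨ H = H
H ∧ H = H
T ∧ H = T

T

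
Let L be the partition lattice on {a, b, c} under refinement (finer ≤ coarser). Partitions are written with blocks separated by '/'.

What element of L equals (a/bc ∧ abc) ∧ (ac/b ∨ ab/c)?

a/bc

a/bc ∧ abc = a/bc
ac/b ∨ ab/c = abc
a/bc ∧ abc = a/bc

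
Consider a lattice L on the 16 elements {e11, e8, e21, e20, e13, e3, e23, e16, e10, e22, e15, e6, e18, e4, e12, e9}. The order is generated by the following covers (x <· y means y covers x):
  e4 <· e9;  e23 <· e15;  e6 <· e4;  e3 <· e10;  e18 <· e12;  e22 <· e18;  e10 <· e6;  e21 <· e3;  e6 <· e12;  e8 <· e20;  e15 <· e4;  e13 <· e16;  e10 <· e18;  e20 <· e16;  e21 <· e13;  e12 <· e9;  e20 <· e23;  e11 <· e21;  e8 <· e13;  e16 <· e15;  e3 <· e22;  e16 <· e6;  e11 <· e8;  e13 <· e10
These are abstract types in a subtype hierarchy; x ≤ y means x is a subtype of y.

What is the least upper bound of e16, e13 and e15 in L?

e15

Common upper bounds of {e16, e13, e15}: e15, e4, e9.
The least among these is e15.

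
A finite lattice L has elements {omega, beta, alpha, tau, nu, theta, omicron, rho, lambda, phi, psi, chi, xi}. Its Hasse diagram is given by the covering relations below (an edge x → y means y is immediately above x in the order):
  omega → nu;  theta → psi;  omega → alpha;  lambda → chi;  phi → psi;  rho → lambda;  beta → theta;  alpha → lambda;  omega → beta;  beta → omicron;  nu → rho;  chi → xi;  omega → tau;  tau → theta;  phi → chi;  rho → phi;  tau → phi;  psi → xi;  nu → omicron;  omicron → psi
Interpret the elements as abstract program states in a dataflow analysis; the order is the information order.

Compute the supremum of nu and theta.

psi

Common upper bounds of {nu, theta}: psi, xi.
The least among these is psi.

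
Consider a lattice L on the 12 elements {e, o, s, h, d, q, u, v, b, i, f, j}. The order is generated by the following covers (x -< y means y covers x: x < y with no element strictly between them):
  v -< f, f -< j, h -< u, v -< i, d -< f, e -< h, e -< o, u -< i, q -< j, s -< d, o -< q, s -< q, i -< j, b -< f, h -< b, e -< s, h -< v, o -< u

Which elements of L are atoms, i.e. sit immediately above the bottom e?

The atoms are exactly the elements that cover e: h, o, s.

h, o, s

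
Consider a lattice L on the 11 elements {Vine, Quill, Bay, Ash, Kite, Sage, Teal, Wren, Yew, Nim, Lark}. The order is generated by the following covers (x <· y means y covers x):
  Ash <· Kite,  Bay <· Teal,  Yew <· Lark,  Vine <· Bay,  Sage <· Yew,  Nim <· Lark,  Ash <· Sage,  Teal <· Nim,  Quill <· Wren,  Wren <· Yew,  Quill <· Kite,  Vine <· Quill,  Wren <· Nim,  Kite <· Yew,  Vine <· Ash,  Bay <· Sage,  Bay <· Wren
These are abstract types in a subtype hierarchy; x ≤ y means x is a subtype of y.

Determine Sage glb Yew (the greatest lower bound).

Sage

Common lower bounds of {Sage, Yew}: Ash, Bay, Sage, Vine.
The greatest among these is Sage.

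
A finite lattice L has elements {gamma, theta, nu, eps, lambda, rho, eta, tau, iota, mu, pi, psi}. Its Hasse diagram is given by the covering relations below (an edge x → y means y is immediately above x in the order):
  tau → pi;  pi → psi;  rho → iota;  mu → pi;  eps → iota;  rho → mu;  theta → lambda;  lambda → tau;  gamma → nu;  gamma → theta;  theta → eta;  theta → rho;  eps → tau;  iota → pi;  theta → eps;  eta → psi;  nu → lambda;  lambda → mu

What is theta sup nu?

Common upper bounds of {theta, nu}: lambda, mu, pi, psi, tau.
The least among these is lambda.

lambda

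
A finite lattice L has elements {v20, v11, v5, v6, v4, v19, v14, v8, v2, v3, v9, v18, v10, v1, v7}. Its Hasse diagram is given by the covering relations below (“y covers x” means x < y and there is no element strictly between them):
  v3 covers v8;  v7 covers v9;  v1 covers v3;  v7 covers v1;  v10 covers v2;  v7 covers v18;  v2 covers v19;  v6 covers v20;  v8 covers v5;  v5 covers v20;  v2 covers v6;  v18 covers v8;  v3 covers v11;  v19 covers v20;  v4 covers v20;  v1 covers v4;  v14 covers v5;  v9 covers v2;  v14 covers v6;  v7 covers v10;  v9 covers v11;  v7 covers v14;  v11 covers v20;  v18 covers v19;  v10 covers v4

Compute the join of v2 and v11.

v9

Common upper bounds of {v2, v11}: v7, v9.
The least among these is v9.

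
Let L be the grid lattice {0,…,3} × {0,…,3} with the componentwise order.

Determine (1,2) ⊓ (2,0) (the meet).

In a product of chains, the meet is componentwise min, giving (1,0).

(1,0)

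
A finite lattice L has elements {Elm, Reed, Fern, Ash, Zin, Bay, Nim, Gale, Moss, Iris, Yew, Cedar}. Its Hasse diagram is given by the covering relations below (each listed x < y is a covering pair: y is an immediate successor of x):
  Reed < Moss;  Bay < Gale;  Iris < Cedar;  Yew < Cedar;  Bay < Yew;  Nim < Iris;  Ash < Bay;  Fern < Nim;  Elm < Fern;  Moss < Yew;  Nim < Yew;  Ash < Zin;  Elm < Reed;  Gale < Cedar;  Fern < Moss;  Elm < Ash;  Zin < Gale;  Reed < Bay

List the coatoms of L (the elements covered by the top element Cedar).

Gale, Iris, Yew

The coatoms are exactly the elements covered by Cedar: Gale, Iris, Yew.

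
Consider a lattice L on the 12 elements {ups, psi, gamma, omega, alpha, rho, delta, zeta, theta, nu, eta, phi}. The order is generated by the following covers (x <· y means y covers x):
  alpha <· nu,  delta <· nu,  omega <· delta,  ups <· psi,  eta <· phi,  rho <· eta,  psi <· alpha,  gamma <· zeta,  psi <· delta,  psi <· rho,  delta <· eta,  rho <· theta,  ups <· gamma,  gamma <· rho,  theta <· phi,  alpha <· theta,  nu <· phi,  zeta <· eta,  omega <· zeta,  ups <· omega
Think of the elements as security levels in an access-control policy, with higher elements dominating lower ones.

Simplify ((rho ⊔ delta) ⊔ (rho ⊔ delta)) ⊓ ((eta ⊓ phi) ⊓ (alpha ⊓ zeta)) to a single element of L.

ups

rho ∨ delta = eta
rho ∨ delta = eta
eta ∨ eta = eta
eta ∧ phi = eta
alpha ∧ zeta = ups
eta ∧ ups = ups
eta ∧ ups = ups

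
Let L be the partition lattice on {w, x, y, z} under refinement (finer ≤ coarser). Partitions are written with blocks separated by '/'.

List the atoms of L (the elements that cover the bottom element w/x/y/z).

w/x/yz, w/xy/z, w/xz/y, wx/y/z, wy/x/z, wz/x/y

The atoms are exactly the elements that cover w/x/y/z: w/x/yz, w/xy/z, w/xz/y, wx/y/z, wy/x/z, wz/x/y.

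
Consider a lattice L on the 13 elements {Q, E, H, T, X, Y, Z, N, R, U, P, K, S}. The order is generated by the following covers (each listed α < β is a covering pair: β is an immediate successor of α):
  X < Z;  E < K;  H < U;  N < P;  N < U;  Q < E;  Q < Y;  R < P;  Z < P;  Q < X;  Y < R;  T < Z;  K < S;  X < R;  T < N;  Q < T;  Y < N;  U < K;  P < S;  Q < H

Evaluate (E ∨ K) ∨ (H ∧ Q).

E ∨ K = K
H ∧ Q = Q
K ∨ Q = K

K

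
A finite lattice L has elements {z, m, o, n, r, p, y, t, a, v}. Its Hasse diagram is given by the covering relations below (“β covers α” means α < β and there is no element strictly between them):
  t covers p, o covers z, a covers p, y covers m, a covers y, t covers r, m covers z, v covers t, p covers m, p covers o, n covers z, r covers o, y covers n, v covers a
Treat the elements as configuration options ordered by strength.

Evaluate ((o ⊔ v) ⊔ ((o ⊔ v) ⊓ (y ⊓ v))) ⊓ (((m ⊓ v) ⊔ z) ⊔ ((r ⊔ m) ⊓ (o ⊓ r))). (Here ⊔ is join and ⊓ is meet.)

p

o ∨ v = v
o ∨ v = v
y ∧ v = y
v ∧ y = y
v ∨ y = v
m ∧ v = m
m ∨ z = m
r ∨ m = t
o ∧ r = o
t ∧ o = o
m ∨ o = p
v ∧ p = p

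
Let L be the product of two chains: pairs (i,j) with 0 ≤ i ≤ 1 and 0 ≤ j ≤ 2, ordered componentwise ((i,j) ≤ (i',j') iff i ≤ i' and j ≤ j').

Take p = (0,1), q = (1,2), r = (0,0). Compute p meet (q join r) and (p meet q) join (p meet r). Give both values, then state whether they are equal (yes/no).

(0,1); (0,1); yes

q join r = (1,2), so p meet (q join r) = (0,1) meet (1,2) = (0,1).
p meet q = (0,1) and p meet r = (0,0), so (p meet q) join (p meet r) = (0,1) join (0,0) = (0,1).
Equal: yes.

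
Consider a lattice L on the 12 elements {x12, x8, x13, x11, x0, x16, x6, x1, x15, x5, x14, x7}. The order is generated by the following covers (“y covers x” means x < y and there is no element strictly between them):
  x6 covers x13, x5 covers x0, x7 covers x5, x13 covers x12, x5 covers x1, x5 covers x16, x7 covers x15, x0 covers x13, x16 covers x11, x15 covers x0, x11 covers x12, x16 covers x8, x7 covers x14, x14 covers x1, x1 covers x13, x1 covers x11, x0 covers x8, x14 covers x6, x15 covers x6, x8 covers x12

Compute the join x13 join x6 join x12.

x6

Common upper bounds of {x13, x6, x12}: x14, x15, x6, x7.
The least among these is x6.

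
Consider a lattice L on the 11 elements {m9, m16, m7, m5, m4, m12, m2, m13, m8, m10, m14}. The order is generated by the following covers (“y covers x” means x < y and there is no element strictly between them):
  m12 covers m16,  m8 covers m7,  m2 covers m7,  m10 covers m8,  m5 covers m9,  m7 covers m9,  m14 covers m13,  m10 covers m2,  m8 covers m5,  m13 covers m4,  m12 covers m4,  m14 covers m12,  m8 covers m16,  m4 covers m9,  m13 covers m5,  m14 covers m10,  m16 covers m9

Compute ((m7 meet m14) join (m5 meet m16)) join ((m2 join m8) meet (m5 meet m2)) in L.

m7

m7 ∧ m14 = m7
m5 ∧ m16 = m9
m7 ∨ m9 = m7
m2 ∨ m8 = m10
m5 ∧ m2 = m9
m10 ∧ m9 = m9
m7 ∨ m9 = m7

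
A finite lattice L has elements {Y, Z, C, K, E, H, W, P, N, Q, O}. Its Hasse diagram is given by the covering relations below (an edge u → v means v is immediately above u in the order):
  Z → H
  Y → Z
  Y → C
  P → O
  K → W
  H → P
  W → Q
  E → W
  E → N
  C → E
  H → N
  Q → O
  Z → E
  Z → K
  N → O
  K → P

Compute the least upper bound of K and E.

Common upper bounds of {K, E}: O, Q, W.
The least among these is W.

W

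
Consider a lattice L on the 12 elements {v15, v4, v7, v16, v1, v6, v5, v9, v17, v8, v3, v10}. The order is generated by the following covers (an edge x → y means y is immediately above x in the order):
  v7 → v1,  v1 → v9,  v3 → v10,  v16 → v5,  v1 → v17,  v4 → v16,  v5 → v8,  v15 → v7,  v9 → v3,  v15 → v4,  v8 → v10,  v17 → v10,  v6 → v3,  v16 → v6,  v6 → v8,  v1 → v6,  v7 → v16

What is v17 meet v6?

Common lower bounds of {v17, v6}: v1, v15, v7.
The greatest among these is v1.

v1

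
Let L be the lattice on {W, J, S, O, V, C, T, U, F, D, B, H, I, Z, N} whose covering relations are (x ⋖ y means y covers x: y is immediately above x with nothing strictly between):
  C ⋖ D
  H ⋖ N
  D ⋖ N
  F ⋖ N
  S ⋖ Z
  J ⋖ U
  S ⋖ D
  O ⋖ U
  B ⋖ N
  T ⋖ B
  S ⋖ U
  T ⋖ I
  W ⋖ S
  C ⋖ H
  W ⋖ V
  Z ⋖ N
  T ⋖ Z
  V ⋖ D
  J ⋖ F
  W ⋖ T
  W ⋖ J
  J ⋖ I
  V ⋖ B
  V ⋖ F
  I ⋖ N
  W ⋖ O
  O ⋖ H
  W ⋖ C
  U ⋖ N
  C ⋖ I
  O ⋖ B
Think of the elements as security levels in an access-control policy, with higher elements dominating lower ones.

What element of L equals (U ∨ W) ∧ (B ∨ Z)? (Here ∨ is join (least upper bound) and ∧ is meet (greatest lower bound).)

U ∨ W = U
B ∨ Z = N
U ∧ N = U

U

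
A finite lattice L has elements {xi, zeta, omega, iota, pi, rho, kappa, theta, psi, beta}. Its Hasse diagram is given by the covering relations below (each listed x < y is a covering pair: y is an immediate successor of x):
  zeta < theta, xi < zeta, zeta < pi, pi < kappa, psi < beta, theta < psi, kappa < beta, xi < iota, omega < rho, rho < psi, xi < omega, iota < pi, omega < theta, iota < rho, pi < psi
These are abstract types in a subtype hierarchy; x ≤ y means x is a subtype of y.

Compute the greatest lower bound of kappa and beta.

kappa

Common lower bounds of {kappa, beta}: iota, kappa, pi, xi, zeta.
The greatest among these is kappa.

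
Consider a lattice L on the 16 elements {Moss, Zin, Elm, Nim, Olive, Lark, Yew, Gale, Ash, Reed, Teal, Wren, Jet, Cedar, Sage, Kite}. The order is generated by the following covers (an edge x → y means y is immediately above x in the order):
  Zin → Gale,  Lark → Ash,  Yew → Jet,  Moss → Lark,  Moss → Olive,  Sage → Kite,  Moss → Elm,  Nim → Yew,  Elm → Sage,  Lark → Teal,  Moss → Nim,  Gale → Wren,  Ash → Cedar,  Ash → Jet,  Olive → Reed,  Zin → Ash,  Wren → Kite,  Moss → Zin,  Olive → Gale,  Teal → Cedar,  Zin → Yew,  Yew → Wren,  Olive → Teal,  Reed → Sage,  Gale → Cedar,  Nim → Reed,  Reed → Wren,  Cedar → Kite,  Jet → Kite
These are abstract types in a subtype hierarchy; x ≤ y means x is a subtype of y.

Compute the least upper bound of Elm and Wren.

Common upper bounds of {Elm, Wren}: Kite.
The least among these is Kite.

Kite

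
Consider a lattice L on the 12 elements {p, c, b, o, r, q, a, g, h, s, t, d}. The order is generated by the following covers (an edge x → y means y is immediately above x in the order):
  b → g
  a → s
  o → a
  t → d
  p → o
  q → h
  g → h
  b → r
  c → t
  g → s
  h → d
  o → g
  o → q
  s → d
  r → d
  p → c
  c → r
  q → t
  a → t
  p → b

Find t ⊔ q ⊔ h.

d

Common upper bounds of {t, q, h}: d.
The least among these is d.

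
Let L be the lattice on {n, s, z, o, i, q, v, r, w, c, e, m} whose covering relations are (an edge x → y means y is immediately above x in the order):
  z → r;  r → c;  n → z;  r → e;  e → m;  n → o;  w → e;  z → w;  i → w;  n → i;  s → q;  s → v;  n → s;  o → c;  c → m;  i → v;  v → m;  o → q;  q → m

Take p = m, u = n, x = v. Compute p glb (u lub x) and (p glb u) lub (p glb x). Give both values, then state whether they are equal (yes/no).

v; v; yes

u lub x = v, so p glb (u lub x) = m glb v = v.
p glb u = n and p glb x = v, so (p glb u) lub (p glb x) = n lub v = v.
Equal: yes.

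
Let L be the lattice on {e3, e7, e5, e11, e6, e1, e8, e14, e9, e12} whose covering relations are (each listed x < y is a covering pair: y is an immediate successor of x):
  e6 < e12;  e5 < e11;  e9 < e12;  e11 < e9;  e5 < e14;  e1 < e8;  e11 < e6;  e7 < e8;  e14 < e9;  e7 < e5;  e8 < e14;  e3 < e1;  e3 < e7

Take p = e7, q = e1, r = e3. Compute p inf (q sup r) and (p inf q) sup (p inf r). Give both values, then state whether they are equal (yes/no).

q sup r = e1, so p inf (q sup r) = e7 inf e1 = e3.
p inf q = e3 and p inf r = e3, so (p inf q) sup (p inf r) = e3 sup e3 = e3.
Equal: yes.

e3; e3; yes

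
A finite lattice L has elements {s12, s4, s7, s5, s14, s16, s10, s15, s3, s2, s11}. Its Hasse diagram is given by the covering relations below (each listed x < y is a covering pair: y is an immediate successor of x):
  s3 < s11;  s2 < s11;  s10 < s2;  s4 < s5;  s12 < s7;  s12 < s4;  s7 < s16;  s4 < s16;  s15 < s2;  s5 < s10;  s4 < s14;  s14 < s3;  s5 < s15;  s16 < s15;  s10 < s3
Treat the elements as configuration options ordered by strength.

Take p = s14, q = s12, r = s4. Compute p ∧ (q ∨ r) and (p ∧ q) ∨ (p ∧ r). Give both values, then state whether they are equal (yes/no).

q ∨ r = s4, so p ∧ (q ∨ r) = s14 ∧ s4 = s4.
p ∧ q = s12 and p ∧ r = s4, so (p ∧ q) ∨ (p ∧ r) = s12 ∨ s4 = s4.
Equal: yes.

s4; s4; yes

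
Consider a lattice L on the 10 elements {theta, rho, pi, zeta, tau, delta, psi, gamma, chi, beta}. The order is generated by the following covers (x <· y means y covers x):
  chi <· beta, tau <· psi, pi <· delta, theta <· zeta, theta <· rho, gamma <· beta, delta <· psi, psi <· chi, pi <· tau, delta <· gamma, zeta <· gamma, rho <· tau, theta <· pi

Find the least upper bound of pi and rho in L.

tau

Common upper bounds of {pi, rho}: beta, chi, psi, tau.
The least among these is tau.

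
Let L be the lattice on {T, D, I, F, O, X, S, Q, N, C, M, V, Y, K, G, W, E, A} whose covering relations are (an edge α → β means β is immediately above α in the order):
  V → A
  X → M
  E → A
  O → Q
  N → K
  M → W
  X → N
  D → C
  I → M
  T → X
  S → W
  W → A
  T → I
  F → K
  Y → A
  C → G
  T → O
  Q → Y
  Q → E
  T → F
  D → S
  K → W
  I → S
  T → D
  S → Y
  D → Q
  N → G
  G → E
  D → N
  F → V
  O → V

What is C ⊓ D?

Common lower bounds of {C, D}: D, T.
The greatest among these is D.

D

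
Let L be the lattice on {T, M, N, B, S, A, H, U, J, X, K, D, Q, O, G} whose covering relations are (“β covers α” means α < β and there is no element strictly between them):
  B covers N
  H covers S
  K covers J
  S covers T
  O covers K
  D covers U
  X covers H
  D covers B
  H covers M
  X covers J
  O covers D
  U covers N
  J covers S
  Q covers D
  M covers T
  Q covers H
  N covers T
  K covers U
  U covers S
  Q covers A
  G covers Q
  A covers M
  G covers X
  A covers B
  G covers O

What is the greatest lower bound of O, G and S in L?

S

Common lower bounds of {O, G, S}: S, T.
The greatest among these is S.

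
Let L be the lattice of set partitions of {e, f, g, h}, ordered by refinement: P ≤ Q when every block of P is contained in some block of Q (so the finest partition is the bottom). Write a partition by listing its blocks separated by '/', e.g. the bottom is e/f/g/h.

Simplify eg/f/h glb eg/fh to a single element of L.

eg/f/h

eg/f/h ∧ eg/fh = eg/f/h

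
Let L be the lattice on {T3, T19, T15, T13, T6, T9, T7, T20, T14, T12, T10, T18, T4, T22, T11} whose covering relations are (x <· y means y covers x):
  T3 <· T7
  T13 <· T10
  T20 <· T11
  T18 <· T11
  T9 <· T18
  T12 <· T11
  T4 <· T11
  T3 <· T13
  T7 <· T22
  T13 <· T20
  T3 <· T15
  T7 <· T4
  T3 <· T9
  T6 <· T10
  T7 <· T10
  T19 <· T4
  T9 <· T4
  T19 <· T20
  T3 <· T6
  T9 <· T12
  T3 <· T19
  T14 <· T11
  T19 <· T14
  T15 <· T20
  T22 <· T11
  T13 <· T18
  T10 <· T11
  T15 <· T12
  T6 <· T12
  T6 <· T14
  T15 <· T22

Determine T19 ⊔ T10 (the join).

T11

Common upper bounds of {T19, T10}: T11.
The least among these is T11.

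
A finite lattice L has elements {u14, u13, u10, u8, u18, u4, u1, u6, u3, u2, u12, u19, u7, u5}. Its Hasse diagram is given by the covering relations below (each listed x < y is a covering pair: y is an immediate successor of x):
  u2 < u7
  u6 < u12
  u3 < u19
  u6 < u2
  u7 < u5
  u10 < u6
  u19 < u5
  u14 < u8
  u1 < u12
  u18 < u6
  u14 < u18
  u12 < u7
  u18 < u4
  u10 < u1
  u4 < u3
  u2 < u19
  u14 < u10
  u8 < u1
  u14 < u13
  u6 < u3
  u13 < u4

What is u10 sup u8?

Common upper bounds of {u10, u8}: u1, u12, u5, u7.
The least among these is u1.

u1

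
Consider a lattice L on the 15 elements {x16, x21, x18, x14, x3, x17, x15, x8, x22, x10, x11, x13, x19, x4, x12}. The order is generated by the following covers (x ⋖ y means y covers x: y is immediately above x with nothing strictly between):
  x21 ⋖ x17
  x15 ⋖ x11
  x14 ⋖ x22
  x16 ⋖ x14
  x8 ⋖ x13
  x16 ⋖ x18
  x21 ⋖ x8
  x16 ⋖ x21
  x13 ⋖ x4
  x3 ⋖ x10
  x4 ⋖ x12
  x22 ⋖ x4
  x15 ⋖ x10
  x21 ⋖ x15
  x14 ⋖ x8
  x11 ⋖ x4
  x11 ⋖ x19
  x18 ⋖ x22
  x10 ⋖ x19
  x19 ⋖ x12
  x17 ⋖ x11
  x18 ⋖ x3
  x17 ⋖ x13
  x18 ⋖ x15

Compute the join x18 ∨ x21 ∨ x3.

x10

Common upper bounds of {x18, x21, x3}: x10, x12, x19.
The least among these is x10.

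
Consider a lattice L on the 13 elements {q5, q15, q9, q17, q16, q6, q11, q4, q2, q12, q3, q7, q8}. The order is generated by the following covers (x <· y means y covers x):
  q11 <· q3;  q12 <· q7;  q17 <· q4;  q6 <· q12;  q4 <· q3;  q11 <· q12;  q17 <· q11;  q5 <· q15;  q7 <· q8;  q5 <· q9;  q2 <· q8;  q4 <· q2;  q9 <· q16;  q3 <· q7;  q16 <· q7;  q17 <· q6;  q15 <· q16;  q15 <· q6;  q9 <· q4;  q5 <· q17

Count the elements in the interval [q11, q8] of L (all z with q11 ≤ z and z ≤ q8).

5

The interval [q11, q8] = {q11, q12, q3, q7, q8}, which has 5 elements.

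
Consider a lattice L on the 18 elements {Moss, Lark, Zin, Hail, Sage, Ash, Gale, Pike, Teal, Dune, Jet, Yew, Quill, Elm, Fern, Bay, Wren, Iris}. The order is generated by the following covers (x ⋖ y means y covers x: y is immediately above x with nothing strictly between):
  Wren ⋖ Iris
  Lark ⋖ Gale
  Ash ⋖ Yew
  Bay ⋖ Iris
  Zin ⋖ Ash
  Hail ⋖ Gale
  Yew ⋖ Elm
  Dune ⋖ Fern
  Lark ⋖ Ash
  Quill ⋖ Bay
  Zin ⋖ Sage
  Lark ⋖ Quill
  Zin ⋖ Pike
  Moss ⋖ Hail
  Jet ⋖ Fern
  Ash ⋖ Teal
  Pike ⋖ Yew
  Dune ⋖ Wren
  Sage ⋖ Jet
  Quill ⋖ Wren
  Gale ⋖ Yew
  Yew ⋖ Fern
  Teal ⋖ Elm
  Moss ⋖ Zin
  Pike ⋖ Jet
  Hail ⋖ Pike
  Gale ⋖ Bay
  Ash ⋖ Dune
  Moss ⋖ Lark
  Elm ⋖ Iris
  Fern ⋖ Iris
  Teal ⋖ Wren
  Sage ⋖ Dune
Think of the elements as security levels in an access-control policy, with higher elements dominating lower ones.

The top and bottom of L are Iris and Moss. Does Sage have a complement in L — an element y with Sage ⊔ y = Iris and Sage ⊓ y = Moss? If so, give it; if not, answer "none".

Need y with Sage ∨ y = Iris and Sage ∧ y = Moss.
Checking each element gives: Bay.

Bay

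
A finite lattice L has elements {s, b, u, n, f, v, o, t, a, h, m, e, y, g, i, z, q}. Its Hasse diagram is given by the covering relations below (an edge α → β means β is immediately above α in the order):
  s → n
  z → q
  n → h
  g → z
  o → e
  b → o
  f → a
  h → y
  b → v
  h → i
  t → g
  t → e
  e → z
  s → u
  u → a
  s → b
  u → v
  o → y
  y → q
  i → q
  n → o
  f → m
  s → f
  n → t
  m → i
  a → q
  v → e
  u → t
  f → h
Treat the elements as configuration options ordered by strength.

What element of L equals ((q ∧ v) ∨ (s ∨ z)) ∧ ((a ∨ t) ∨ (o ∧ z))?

q ∧ v = v
s ∨ z = z
v ∨ z = z
a ∨ t = q
o ∧ z = o
q ∨ o = q
z ∧ q = z

z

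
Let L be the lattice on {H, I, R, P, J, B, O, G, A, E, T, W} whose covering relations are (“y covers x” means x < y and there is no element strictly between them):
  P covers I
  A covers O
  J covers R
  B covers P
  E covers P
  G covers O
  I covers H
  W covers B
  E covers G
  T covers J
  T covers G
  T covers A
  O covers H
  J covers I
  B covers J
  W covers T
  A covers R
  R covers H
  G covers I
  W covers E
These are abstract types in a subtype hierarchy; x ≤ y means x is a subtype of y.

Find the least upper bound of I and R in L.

J

Common upper bounds of {I, R}: B, J, T, W.
The least among these is J.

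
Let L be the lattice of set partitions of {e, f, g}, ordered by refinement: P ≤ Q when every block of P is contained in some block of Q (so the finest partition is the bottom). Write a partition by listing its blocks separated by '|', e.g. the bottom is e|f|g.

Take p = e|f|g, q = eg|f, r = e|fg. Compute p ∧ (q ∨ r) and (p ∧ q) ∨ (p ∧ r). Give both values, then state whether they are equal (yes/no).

q ∨ r = efg, so p ∧ (q ∨ r) = e|f|g ∧ efg = e|f|g.
p ∧ q = e|f|g and p ∧ r = e|f|g, so (p ∧ q) ∨ (p ∧ r) = e|f|g ∨ e|f|g = e|f|g.
Equal: yes.

e|f|g; e|f|g; yes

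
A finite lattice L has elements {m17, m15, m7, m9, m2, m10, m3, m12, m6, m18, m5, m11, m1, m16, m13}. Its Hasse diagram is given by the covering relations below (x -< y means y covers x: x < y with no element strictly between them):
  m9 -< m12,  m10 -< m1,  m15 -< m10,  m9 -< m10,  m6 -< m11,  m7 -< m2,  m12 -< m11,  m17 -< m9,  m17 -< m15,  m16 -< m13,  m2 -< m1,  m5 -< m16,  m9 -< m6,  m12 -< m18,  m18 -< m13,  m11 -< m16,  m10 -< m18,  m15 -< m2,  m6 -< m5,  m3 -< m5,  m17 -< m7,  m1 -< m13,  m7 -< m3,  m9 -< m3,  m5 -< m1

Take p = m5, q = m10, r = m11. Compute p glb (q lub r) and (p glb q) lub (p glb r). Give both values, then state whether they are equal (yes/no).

m5; m6; no

q lub r = m13, so p glb (q lub r) = m5 glb m13 = m5.
p glb q = m9 and p glb r = m6, so (p glb q) lub (p glb r) = m9 lub m6 = m6.
Equal: no.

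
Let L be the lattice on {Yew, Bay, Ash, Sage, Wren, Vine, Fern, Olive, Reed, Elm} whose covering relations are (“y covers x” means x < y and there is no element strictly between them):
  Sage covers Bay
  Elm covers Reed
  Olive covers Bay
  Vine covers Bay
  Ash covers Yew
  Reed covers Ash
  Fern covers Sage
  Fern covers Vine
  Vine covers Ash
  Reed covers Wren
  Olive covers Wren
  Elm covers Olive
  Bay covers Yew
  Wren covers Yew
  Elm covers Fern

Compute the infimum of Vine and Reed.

Ash

Common lower bounds of {Vine, Reed}: Ash, Yew.
The greatest among these is Ash.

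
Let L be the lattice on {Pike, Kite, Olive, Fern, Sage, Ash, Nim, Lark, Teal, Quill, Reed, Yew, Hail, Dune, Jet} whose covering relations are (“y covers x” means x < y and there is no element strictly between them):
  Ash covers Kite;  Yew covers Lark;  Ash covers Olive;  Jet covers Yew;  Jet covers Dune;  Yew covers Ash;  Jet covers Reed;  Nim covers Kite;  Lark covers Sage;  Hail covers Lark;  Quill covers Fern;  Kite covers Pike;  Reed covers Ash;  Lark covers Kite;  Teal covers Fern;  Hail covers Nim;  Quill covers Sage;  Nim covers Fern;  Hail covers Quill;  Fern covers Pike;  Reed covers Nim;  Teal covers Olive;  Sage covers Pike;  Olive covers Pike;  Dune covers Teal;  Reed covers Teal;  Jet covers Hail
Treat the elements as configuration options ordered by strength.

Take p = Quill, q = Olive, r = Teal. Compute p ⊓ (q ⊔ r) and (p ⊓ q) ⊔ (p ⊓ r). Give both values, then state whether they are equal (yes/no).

q ⊔ r = Teal, so p ⊓ (q ⊔ r) = Quill ⊓ Teal = Fern.
p ⊓ q = Pike and p ⊓ r = Fern, so (p ⊓ q) ⊔ (p ⊓ r) = Pike ⊔ Fern = Fern.
Equal: yes.

Fern; Fern; yes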